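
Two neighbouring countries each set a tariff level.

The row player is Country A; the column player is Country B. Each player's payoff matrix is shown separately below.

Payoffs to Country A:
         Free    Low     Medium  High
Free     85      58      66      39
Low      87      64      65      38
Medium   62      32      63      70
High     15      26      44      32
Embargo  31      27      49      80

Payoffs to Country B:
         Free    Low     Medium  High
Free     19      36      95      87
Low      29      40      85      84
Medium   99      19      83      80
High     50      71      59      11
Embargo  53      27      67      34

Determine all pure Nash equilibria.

For each player, find the best response to each opponent profile; mutual best responses are the pure NE.
Country A against Free: payoffs 85, 87, 62, 15, 31 → best response Low.
Country A against Low: payoffs 58, 64, 32, 26, 27 → best response Low.
Country A against Medium: payoffs 66, 65, 63, 44, 49 → best response Free.
Country A against High: payoffs 39, 38, 70, 32, 80 → best response Embargo.
Country B against Free: payoffs 19, 36, 95, 87 → best response Medium.
Country B against Low: payoffs 29, 40, 85, 84 → best response Medium.
Country B against Medium: payoffs 99, 19, 83, 80 → best response Free.
Country B against High: payoffs 50, 71, 59, 11 → best response Low.
Country B against Embargo: payoffs 53, 27, 67, 34 → best response Medium.
Mutual best responses: (Free, Medium).

The unique pure-strategy Nash equilibrium is (Free, Medium).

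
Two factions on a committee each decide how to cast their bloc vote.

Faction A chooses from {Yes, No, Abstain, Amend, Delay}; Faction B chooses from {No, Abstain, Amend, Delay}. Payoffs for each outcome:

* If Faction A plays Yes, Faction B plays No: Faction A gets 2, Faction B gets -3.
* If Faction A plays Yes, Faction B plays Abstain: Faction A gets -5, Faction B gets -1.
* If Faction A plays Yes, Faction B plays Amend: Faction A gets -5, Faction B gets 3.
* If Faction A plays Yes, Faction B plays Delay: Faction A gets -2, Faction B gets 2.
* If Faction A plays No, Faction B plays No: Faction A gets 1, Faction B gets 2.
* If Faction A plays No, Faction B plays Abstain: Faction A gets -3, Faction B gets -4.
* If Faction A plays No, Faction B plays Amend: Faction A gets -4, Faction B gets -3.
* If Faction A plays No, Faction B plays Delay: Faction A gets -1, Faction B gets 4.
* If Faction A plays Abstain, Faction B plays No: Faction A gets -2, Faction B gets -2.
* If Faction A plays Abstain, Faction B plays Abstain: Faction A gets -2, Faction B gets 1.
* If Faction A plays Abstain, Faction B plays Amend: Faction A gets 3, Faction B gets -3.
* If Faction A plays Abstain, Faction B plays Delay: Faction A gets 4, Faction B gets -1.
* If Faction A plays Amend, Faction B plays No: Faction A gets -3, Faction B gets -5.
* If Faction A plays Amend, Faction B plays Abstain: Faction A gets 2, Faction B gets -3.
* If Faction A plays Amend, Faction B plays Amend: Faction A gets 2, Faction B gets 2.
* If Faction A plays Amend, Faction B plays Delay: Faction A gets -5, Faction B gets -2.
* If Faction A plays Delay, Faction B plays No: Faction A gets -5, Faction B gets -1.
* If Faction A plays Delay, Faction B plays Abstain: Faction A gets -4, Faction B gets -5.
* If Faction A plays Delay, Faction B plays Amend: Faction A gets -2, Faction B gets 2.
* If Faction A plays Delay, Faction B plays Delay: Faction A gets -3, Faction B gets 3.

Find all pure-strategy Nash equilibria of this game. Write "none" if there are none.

Faction A against No: payoffs 2, 1, -2, -3, -5 → best response Yes.
Faction A against Abstain: payoffs -5, -3, -2, 2, -4 → best response Amend.
Faction A against Amend: payoffs -5, -4, 3, 2, -2 → best response Abstain.
Faction A against Delay: payoffs -2, -1, 4, -5, -3 → best response Abstain.
Faction B against Yes: payoffs -3, -1, 3, 2 → best response Amend.
Faction B against No: payoffs 2, -4, -3, 4 → best response Delay.
Faction B against Abstain: payoffs -2, 1, -3, -1 → best response Abstain.
Faction B against Amend: payoffs -5, -3, 2, -2 → best response Amend.
Faction B against Delay: payoffs -1, -5, 2, 3 → best response Delay.
No profile is a mutual best response for all players.

No pure-strategy Nash equilibrium.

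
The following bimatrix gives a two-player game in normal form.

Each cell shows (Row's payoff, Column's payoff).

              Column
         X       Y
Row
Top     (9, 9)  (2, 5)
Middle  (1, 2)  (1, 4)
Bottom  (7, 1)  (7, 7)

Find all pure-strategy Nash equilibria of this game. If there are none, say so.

Row against X: payoffs 9, 1, 7 → best response Top.
Row against Y: payoffs 2, 1, 7 → best response Bottom.
Column against Top: payoffs 9, 5 → best response X.
Column against Middle: payoffs 2, 4 → best response Y.
Column against Bottom: payoffs 1, 7 → best response Y.
Mutual best responses: (Top, X); (Bottom, Y).

The pure Nash equilibria are (Top, X), (Bottom, Y).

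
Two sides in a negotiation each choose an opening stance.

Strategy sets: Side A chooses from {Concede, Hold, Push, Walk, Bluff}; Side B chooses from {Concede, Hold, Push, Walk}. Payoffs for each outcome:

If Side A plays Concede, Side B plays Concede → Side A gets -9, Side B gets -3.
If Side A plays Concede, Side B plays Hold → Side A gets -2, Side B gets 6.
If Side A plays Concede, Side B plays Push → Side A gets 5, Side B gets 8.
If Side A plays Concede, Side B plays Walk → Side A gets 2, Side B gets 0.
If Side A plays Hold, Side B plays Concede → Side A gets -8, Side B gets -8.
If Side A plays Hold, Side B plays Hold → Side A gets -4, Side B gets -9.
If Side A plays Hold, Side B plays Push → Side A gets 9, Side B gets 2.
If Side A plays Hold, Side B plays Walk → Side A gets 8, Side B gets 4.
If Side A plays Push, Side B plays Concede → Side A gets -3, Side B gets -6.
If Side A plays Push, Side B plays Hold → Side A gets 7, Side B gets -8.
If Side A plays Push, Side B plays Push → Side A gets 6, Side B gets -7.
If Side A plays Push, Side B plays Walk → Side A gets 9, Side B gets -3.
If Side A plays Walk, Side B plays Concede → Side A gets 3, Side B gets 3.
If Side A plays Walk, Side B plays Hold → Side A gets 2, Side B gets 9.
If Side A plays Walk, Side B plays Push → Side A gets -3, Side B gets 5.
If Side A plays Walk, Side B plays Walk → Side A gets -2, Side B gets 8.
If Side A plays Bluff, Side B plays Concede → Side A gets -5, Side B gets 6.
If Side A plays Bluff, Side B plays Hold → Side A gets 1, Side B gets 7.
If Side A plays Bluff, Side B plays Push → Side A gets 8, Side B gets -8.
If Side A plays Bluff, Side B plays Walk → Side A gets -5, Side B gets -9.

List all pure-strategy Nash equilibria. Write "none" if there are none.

The unique pure-strategy Nash equilibrium is (Push, Walk).

Mark each player's best response to every combination of opponents' strategies; a profile where every player is best-responding is a pure Nash equilibrium.
Side A against Concede: payoffs -9, -8, -3, 3, -5 → best response Walk.
Side A against Hold: payoffs -2, -4, 7, 2, 1 → best response Push.
Side A against Push: payoffs 5, 9, 6, -3, 8 → best response Hold.
Side A against Walk: payoffs 2, 8, 9, -2, -5 → best response Push.
Side B against Concede: payoffs -3, 6, 8, 0 → best response Push.
Side B against Hold: payoffs -8, -9, 2, 4 → best response Walk.
Side B against Push: payoffs -6, -8, -7, -3 → best response Walk.
Side B against Walk: payoffs 3, 9, 5, 8 → best response Hold.
Side B against Bluff: payoffs 6, 7, -8, -9 → best response Hold.
Mutual best responses: (Push, Walk).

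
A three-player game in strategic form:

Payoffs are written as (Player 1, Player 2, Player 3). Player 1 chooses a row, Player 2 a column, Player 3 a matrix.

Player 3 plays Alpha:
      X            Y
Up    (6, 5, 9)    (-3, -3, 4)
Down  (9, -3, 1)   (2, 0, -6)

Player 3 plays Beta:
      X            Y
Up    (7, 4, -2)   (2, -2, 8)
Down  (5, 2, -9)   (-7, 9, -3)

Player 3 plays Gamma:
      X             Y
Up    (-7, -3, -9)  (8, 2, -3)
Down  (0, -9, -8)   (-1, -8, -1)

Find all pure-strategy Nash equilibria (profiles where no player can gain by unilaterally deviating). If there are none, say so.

There is no pure-strategy Nash equilibrium.

Mark each player's best response to every combination of opponents' strategies; a profile where every player is best-responding is a pure Nash equilibrium.
Player 1 against (X, Alpha): payoffs 6, 9 → best response Down.
Player 1 against (X, Beta): payoffs 7, 5 → best response Up.
Player 1 against (X, Gamma): payoffs -7, 0 → best response Down.
Player 1 against (Y, Alpha): payoffs -3, 2 → best response Down.
Player 1 against (Y, Beta): payoffs 2, -7 → best response Up.
Player 1 against (Y, Gamma): payoffs 8, -1 → best response Up.
Player 2 against (Up, Alpha): payoffs 5, -3 → best response X.
Player 2 against (Up, Beta): payoffs 4, -2 → best response X.
Player 2 against (Up, Gamma): payoffs -3, 2 → best response Y.
Player 2 against (Down, Alpha): payoffs -3, 0 → best response Y.
Player 2 against (Down, Beta): payoffs 2, 9 → best response Y.
Player 2 against (Down, Gamma): payoffs -9, -8 → best response Y.
Player 3 against (Up, X): payoffs 9, -2, -9 → best response Alpha.
Player 3 against (Up, Y): payoffs 4, 8, -3 → best response Beta.
Player 3 against (Down, X): payoffs 1, -9, -8 → best response Alpha.
Player 3 against (Down, Y): payoffs -6, -3, -1 → best response Gamma.
No profile is a mutual best response for all players.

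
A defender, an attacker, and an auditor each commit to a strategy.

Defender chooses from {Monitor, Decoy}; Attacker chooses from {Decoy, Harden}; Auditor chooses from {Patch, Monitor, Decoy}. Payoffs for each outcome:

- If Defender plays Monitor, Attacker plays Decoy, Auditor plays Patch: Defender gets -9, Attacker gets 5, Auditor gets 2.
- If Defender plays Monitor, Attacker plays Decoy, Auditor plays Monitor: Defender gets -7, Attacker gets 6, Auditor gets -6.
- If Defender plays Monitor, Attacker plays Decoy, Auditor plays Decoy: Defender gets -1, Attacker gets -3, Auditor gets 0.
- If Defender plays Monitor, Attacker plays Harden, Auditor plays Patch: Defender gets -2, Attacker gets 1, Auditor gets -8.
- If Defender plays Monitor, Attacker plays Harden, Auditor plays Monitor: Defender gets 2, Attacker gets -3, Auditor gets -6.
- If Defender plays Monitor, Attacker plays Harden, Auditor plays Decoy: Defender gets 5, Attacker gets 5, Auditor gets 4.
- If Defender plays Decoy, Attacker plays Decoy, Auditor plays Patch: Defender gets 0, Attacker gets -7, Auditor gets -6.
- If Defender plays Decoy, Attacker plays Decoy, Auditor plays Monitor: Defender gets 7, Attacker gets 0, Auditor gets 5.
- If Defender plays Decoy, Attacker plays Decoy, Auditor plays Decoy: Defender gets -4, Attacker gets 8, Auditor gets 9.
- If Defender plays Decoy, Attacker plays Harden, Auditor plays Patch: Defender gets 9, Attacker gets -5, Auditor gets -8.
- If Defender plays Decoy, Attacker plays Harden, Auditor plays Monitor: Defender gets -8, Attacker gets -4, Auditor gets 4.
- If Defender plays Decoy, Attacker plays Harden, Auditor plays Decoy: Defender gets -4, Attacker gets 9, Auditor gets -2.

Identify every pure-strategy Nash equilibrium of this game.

Check each profile: it is a Nash equilibrium iff no player can strictly gain by switching unilaterally.
(Monitor, Decoy, Patch): Defender can switch to Decoy (-9 → 0). Not NE.
(Monitor, Decoy, Monitor): Defender can switch to Decoy (-7 → 7). Not NE.
(Monitor, Decoy, Decoy): Attacker can switch to Harden (-3 → 5). Not NE.
(Monitor, Harden, Patch): Defender can switch to Decoy (-2 → 9). Not NE.
(Monitor, Harden, Monitor): Attacker can switch to Decoy (-3 → 6). Not NE.
(Monitor, Harden, Decoy): Defender gets 5, best alternative -4; Attacker gets 5, best alternative -3; Auditor gets 4, best alternative -6. No profitable deviation — NE.
(Decoy, Decoy, Patch): Attacker can switch to Harden (-7 → -5). Not NE.
(The remaining 5 profiles each have a profitable deviation by the same check.)

Pure NE: (Monitor, Harden, Decoy)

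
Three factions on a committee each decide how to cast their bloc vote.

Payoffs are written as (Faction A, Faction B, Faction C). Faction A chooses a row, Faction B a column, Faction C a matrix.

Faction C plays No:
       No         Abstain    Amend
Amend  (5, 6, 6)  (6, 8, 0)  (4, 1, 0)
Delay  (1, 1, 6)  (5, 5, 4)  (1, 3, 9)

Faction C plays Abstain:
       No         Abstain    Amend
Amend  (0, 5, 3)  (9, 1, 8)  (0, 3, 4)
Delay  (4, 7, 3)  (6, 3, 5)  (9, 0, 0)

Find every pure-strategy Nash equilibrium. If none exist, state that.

No pure-strategy Nash equilibrium.

(Amend, No, No): Faction B can switch to Abstain (6 → 8). Not NE.
(Amend, No, Abstain): Faction A can switch to Delay (0 → 4). Not NE.
(Amend, Abstain, No): Faction C can switch to Abstain (0 → 8). Not NE.
(Amend, Abstain, Abstain): Faction B can switch to No (1 → 5). Not NE.
(Amend, Amend, No): Faction B can switch to No (1 → 6). Not NE.
(Amend, Amend, Abstain): Faction A can switch to Delay (0 → 9). Not NE.
(Delay, No, No): Faction A can switch to Amend (1 → 5). Not NE.
(Delay, No, Abstain): Faction C can switch to No (3 → 6). Not NE.
(Delay, Abstain, No): Faction A can switch to Amend (5 → 6). Not NE.
(Delay, Abstain, Abstain): Faction A can switch to Amend (6 → 9). Not NE.
(Delay, Amend, No): Faction A can switch to Amend (1 → 4). Not NE.
(Delay, Amend, Abstain): Faction B can switch to No (0 → 7). Not NE.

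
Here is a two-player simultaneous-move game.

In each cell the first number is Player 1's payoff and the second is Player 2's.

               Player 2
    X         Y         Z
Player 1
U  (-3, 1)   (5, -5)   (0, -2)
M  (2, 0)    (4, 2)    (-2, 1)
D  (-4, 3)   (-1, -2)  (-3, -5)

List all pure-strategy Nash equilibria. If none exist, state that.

There is no pure-strategy Nash equilibrium.

Player 1 against X: payoffs -3, 2, -4 → best response M.
Player 1 against Y: payoffs 5, 4, -1 → best response U.
Player 1 against Z: payoffs 0, -2, -3 → best response U.
Player 2 against U: payoffs 1, -5, -2 → best response X.
Player 2 against M: payoffs 0, 2, 1 → best response Y.
Player 2 against D: payoffs 3, -2, -5 → best response X.
No profile is a mutual best response for all players.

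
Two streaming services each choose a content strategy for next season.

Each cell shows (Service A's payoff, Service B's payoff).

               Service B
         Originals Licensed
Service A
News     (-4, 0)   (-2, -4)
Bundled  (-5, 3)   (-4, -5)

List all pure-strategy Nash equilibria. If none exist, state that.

(News, Originals)

For each strategy profile, look for a profitable unilateral deviation.
(News, Originals): Service A gets -4, best alternative -5; Service B gets 0, best alternative -4. No profitable deviation — NE.
(News, Licensed): Service B can switch to Originals (-4 → 0). Not NE.
(Bundled, Originals): Service A can switch to News (-5 → -4). Not NE.
(Bundled, Licensed): Service A can switch to News (-4 → -2). Not NE.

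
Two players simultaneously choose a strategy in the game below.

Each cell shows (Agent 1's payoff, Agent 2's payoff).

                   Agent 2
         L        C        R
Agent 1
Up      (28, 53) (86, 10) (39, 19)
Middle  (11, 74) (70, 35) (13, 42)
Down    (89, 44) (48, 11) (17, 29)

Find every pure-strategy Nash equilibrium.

Agent 1 against L: payoffs 28, 11, 89 → best response Down.
Agent 1 against C: payoffs 86, 70, 48 → best response Up.
Agent 1 against R: payoffs 39, 13, 17 → best response Up.
Agent 2 against Up: payoffs 53, 10, 19 → best response L.
Agent 2 against Middle: payoffs 74, 35, 42 → best response L.
Agent 2 against Down: payoffs 44, 11, 29 → best response L.
Mutual best responses: (Down, L).

The unique pure-strategy Nash equilibrium is (Down, L).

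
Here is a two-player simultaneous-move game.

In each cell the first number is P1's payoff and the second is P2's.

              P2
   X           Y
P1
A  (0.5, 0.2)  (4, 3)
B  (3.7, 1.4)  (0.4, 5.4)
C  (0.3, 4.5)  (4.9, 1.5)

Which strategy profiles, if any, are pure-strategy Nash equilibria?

P1 against X: payoffs 0.5, 3.7, 0.3 → best response B.
P1 against Y: payoffs 4, 0.4, 4.9 → best response C.
P2 against A: payoffs 0.2, 3 → best response Y.
P2 against B: payoffs 1.4, 5.4 → best response Y.
P2 against C: payoffs 4.5, 1.5 → best response X.
No profile is a mutual best response for all players.

No pure-strategy Nash equilibrium.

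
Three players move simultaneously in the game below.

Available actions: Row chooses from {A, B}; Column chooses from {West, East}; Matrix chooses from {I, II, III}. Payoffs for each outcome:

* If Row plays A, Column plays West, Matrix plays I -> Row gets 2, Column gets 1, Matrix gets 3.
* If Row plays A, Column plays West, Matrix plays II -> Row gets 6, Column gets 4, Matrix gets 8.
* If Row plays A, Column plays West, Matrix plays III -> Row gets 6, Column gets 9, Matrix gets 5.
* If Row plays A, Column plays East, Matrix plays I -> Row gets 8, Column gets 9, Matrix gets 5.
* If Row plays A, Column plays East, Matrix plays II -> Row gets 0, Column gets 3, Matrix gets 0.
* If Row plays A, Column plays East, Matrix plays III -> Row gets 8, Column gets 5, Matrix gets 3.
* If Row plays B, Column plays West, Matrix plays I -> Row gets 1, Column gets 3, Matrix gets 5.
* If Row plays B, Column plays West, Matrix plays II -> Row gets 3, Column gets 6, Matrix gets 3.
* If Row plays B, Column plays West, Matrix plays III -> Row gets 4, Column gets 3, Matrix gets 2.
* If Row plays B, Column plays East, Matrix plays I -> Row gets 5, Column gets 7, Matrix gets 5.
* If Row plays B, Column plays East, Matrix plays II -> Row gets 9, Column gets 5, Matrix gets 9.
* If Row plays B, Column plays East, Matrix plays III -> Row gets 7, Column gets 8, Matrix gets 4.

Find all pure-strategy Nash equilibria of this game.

Row against (West, I): payoffs 2, 1 → best response A.
Row against (West, II): payoffs 6, 3 → best response A.
Row against (West, III): payoffs 6, 4 → best response A.
Row against (East, I): payoffs 8, 5 → best response A.
Row against (East, II): payoffs 0, 9 → best response B.
Row against (East, III): payoffs 8, 7 → best response A.
Column against (A, I): payoffs 1, 9 → best response East.
Column against (A, II): payoffs 4, 3 → best response West.
Column against (A, III): payoffs 9, 5 → best response West.
Column against (B, I): payoffs 3, 7 → best response East.
Column against (B, II): payoffs 6, 5 → best response West.
Column against (B, III): payoffs 3, 8 → best response East.
Matrix against (A, West): payoffs 3, 8, 5 → best response II.
Matrix against (A, East): payoffs 5, 0, 3 → best response I.
Matrix against (B, West): payoffs 5, 3, 2 → best response I.
Matrix against (B, East): payoffs 5, 9, 4 → best response II.
Mutual best responses: (A, West, II); (A, East, I).

The pure Nash equilibria are (A, West, II), (A, East, I).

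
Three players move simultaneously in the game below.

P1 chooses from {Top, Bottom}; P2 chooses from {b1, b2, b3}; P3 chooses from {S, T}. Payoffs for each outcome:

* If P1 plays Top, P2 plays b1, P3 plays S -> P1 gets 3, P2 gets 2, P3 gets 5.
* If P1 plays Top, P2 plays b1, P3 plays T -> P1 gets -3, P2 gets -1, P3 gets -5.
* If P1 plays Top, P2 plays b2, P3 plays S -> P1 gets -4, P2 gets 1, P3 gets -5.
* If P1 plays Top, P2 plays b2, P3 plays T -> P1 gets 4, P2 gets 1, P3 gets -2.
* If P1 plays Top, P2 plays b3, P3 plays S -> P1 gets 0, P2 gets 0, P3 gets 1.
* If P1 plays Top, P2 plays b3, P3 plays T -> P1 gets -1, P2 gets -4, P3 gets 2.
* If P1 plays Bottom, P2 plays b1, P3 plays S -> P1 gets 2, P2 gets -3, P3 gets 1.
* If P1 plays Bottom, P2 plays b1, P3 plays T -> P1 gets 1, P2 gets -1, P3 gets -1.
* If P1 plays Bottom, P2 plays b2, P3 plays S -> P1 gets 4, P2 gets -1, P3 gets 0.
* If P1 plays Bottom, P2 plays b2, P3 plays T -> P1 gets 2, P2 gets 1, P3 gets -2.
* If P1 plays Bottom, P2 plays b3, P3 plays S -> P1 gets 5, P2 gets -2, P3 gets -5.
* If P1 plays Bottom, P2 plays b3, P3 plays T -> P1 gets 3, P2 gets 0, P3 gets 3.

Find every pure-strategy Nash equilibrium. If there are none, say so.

Check each profile: it is a Nash equilibrium iff no player can strictly gain by switching unilaterally.
(Top, b1, S): P1 gets 3, best alternative 2; P2 gets 2, best alternative 1; P3 gets 5, best alternative -5. No profitable deviation — NE.
(Top, b1, T): P1 can switch to Bottom (-3 → 1). Not NE.
(Top, b2, S): P1 can switch to Bottom (-4 → 4). Not NE.
(Top, b2, T): P1 gets 4, best alternative 2; P2 gets 1, best alternative -1; P3 gets -2, best alternative -5. No profitable deviation — NE.
(Top, b3, S): P1 can switch to Bottom (0 → 5). Not NE.
(Top, b3, T): P1 can switch to Bottom (-1 → 3). Not NE.
(Bottom, b1, S): P1 can switch to Top (2 → 3). Not NE.
(Bottom, b1, T): P2 can switch to b2 (-1 → 1). Not NE.
(Bottom, b2, S): P1 gets 4, best alternative -4; P2 gets -1, best alternative -2; P3 gets 0, best alternative -2. No profitable deviation — NE.
(Bottom, b2, T): P1 can switch to Top (2 → 4). Not NE.
(Bottom, b3, S): P2 can switch to b2 (-2 → -1). Not NE.
(Bottom, b3, T): P2 can switch to b2 (0 → 1). Not NE.

The pure Nash equilibria are (Top, b1, S); (Top, b2, T); (Bottom, b2, S).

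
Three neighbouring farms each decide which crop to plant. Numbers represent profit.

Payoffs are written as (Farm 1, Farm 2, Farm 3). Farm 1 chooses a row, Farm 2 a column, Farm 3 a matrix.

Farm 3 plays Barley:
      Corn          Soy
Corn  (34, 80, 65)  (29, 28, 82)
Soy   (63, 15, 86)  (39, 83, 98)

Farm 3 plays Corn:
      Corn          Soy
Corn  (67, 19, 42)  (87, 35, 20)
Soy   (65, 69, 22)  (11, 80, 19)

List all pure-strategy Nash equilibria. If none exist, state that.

Farm 1 against (Corn, Barley): payoffs 34, 63 → best response Soy.
Farm 1 against (Corn, Corn): payoffs 67, 65 → best response Corn.
Farm 1 against (Soy, Barley): payoffs 29, 39 → best response Soy.
Farm 1 against (Soy, Corn): payoffs 87, 11 → best response Corn.
Farm 2 against (Corn, Barley): payoffs 80, 28 → best response Corn.
Farm 2 against (Corn, Corn): payoffs 19, 35 → best response Soy.
Farm 2 against (Soy, Barley): payoffs 15, 83 → best response Soy.
Farm 2 against (Soy, Corn): payoffs 69, 80 → best response Soy.
Farm 3 against (Corn, Corn): payoffs 65, 42 → best response Barley.
Farm 3 against (Corn, Soy): payoffs 82, 20 → best response Barley.
Farm 3 against (Soy, Corn): payoffs 86, 22 → best response Barley.
Farm 3 against (Soy, Soy): payoffs 98, 19 → best response Barley.
Mutual best responses: (Soy, Soy, Barley).

(Soy, Soy, Barley)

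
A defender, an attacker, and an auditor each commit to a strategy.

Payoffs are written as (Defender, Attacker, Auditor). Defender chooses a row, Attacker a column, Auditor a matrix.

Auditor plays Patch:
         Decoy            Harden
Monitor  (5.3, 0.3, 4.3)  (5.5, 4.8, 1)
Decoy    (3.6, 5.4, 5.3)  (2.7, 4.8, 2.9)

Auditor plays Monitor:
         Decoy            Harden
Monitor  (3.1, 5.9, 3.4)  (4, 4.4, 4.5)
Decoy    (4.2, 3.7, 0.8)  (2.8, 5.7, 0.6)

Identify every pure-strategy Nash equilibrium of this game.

No pure-strategy Nash equilibrium.

(Monitor, Decoy, Patch): Attacker can switch to Harden (0.3 → 4.8). Not NE.
(Monitor, Decoy, Monitor): Defender can switch to Decoy (3.1 → 4.2). Not NE.
(Monitor, Harden, Patch): Auditor can switch to Monitor (1 → 4.5). Not NE.
(Monitor, Harden, Monitor): Attacker can switch to Decoy (4.4 → 5.9). Not NE.
(Decoy, Decoy, Patch): Defender can switch to Monitor (3.6 → 5.3). Not NE.
(Decoy, Decoy, Monitor): Attacker can switch to Harden (3.7 → 5.7). Not NE.
(The remaining 2 profiles each have a profitable deviation by the same check.)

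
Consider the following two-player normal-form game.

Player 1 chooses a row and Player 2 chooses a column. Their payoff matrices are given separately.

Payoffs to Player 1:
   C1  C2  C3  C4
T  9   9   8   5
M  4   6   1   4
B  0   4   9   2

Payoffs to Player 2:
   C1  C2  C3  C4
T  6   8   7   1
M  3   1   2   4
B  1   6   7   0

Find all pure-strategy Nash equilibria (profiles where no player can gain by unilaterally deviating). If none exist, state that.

Player 1 against C1: payoffs 9, 4, 0 → best response T.
Player 1 against C2: payoffs 9, 6, 4 → best response T.
Player 1 against C3: payoffs 8, 1, 9 → best response B.
Player 1 against C4: payoffs 5, 4, 2 → best response T.
Player 2 against T: payoffs 6, 8, 7, 1 → best response C2.
Player 2 against M: payoffs 3, 1, 2, 4 → best response C4.
Player 2 against B: payoffs 1, 6, 7, 0 → best response C3.
Mutual best responses: (T, C2); (B, C3).

The pure Nash equilibria are (T, C2), (B, C3).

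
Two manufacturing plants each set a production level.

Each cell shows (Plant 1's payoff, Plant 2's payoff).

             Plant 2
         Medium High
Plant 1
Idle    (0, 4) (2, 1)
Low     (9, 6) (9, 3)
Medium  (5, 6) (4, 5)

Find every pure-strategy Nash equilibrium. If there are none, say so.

For each player, find the best response to each opponent profile; mutual best responses are the pure NE.
Plant 1 against Medium: payoffs 0, 9, 5 → best response Low.
Plant 1 against High: payoffs 2, 9, 4 → best response Low.
Plant 2 against Idle: payoffs 4, 1 → best response Medium.
Plant 2 against Low: payoffs 6, 3 → best response Medium.
Plant 2 against Medium: payoffs 6, 5 → best response Medium.
Mutual best responses: (Low, Medium).

The unique pure-strategy Nash equilibrium is (Low, Medium).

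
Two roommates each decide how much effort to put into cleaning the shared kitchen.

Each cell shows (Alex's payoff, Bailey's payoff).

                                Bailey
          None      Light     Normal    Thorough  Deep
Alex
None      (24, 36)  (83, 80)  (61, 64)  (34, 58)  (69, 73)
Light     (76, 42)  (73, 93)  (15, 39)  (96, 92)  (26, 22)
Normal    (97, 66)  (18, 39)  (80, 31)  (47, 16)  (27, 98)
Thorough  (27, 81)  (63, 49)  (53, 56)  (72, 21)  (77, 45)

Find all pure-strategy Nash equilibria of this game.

Mark each player's best response to every combination of opponents' strategies; a profile where every player is best-responding is a pure Nash equilibrium.
Alex against None: payoffs 24, 76, 97, 27 → best response Normal.
Alex against Light: payoffs 83, 73, 18, 63 → best response None.
Alex against Normal: payoffs 61, 15, 80, 53 → best response Normal.
Alex against Thorough: payoffs 34, 96, 47, 72 → best response Light.
Alex against Deep: payoffs 69, 26, 27, 77 → best response Thorough.
Bailey against None: payoffs 36, 80, 64, 58, 73 → best response Light.
Bailey against Light: payoffs 42, 93, 39, 92, 22 → best response Light.
Bailey against Normal: payoffs 66, 39, 31, 16, 98 → best response Deep.
Bailey against Thorough: payoffs 81, 49, 56, 21, 45 → best response None.
Mutual best responses: (None, Light).

The unique pure-strategy Nash equilibrium is (None, Light).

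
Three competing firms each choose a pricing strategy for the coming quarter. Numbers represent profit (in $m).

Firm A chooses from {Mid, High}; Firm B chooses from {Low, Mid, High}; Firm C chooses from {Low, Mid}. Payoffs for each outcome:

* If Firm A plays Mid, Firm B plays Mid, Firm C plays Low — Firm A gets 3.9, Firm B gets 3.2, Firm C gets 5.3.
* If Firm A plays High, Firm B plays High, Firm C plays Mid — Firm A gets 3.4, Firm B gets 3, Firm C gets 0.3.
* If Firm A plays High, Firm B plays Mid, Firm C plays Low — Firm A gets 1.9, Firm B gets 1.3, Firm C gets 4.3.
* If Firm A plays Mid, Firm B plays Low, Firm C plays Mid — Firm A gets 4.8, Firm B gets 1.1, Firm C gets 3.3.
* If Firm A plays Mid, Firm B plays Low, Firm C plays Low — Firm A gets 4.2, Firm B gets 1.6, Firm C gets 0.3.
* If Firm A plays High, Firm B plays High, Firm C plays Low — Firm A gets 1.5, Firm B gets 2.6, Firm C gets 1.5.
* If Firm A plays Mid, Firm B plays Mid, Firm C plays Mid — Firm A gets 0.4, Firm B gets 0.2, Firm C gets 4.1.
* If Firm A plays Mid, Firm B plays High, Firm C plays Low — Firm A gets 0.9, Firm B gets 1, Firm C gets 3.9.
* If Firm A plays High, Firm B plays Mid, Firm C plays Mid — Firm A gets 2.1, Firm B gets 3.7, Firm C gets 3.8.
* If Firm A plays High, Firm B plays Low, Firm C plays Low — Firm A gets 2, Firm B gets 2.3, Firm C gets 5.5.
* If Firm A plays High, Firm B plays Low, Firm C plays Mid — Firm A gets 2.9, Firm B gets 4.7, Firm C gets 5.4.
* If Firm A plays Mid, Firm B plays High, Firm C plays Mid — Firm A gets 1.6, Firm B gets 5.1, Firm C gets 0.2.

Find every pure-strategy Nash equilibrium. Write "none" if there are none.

Check each profile: it is a Nash equilibrium iff no player can strictly gain by switching unilaterally.
(Mid, Low, Low): Firm B can switch to Mid (1.6 → 3.2). Not NE.
(Mid, Low, Mid): Firm B can switch to High (1.1 → 5.1). Not NE.
(Mid, Mid, Low): Firm A gets 3.9, best alternative 1.9; Firm B gets 3.2, best alternative 1.6; Firm C gets 5.3, best alternative 4.1. No profitable deviation — NE.
(Mid, Mid, Mid): Firm A can switch to High (0.4 → 2.1). Not NE.
(Mid, High, Low): Firm A can switch to High (0.9 → 1.5). Not NE.
(Mid, High, Mid): Firm A can switch to High (1.6 → 3.4). Not NE.
(High, Low, Low): Firm A can switch to Mid (2 → 4.2). Not NE.
(High, Low, Mid): Firm A can switch to Mid (2.9 → 4.8). Not NE.
(High, Mid, Low): Firm A can switch to Mid (1.9 → 3.9). Not NE.
(High, Mid, Mid): Firm B can switch to Low (3.7 → 4.7). Not NE.
(High, High, Low): Firm A gets 1.5, best alternative 0.9; Firm B gets 2.6, best alternative 2.3; Firm C gets 1.5, best alternative 0.3. No profitable deviation — NE.
(High, High, Mid): Firm B can switch to Low (3 → 4.7). Not NE.

Pure-strategy Nash equilibria: (Mid, Mid, Low); (High, High, Low)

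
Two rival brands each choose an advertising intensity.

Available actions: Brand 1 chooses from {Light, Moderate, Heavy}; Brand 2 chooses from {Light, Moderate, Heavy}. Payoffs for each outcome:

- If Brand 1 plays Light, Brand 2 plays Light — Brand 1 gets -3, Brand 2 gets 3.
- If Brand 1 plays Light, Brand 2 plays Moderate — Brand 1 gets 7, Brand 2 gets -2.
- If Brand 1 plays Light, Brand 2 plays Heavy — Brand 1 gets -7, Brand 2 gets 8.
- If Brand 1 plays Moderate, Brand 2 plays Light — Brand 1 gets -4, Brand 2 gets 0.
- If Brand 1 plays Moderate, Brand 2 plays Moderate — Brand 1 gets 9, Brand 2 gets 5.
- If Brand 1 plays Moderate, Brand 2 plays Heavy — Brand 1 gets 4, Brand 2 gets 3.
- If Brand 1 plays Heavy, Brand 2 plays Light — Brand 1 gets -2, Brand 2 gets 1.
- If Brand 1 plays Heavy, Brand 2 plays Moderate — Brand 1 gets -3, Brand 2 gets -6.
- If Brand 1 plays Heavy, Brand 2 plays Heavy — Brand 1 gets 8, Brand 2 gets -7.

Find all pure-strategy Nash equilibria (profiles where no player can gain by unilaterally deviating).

(Light, Light): Brand 1 can switch to Heavy (-3 → -2). Not NE.
(Light, Moderate): Brand 1 can switch to Moderate (7 → 9). Not NE.
(Light, Heavy): Brand 1 can switch to Moderate (-7 → 4). Not NE.
(Moderate, Light): Brand 1 can switch to Light (-4 → -3). Not NE.
(Moderate, Moderate): Brand 1 gets 9, best alternative 7; Brand 2 gets 5, best alternative 3. No profitable deviation — NE.
(Moderate, Heavy): Brand 1 can switch to Heavy (4 → 8). Not NE.
(Heavy, Light): Brand 1 gets -2, best alternative -3; Brand 2 gets 1, best alternative -6. No profitable deviation — NE.
(Heavy, Moderate): Brand 1 can switch to Light (-3 → 7). Not NE.
(Heavy, Heavy): Brand 2 can switch to Light (-7 → 1). Not NE.

Pure-strategy Nash equilibria: (Moderate, Moderate), (Heavy, Light)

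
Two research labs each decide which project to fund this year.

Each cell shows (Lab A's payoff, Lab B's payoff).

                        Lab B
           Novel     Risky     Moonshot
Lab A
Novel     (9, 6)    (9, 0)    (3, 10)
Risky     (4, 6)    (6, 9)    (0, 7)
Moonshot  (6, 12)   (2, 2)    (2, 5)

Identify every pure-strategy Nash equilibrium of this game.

Lab A against Novel: payoffs 9, 4, 6 → best response Novel.
Lab A against Risky: payoffs 9, 6, 2 → best response Novel.
Lab A against Moonshot: payoffs 3, 0, 2 → best response Novel.
Lab B against Novel: payoffs 6, 0, 10 → best response Moonshot.
Lab B against Risky: payoffs 6, 9, 7 → best response Risky.
Lab B against Moonshot: payoffs 12, 2, 5 → best response Novel.
Mutual best responses: (Novel, Moonshot).

(Novel, Moonshot)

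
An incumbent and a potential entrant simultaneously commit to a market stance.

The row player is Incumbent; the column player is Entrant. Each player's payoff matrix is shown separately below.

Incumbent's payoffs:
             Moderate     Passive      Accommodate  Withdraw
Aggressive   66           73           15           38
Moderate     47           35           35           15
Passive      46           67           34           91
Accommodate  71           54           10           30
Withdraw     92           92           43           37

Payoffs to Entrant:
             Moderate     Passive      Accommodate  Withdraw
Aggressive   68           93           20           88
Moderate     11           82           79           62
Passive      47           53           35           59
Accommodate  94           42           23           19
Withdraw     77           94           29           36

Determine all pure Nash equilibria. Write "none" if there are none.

(Passive, Withdraw); (Withdraw, Passive)

Check each profile: it is a Nash equilibrium iff no player can strictly gain by switching unilaterally.
(Aggressive, Moderate): Incumbent can switch to Accommodate (66 → 71). Not NE.
(Aggressive, Passive): Incumbent can switch to Withdraw (73 → 92). Not NE.
(Aggressive, Accommodate): Incumbent can switch to Moderate (15 → 35). Not NE.
(Aggressive, Withdraw): Incumbent can switch to Passive (38 → 91). Not NE.
(Moderate, Moderate): Incumbent can switch to Aggressive (47 → 66). Not NE.
(Moderate, Passive): Incumbent can switch to Aggressive (35 → 73). Not NE.
(Passive, Withdraw): Incumbent gets 91, best alternative 38; Entrant gets 59, best alternative 53. No profitable deviation — NE.
(Withdraw, Passive): Incumbent gets 92, best alternative 73; Entrant gets 94, best alternative 77. No profitable deviation — NE.
(The remaining 12 profiles each have a profitable deviation by the same check.)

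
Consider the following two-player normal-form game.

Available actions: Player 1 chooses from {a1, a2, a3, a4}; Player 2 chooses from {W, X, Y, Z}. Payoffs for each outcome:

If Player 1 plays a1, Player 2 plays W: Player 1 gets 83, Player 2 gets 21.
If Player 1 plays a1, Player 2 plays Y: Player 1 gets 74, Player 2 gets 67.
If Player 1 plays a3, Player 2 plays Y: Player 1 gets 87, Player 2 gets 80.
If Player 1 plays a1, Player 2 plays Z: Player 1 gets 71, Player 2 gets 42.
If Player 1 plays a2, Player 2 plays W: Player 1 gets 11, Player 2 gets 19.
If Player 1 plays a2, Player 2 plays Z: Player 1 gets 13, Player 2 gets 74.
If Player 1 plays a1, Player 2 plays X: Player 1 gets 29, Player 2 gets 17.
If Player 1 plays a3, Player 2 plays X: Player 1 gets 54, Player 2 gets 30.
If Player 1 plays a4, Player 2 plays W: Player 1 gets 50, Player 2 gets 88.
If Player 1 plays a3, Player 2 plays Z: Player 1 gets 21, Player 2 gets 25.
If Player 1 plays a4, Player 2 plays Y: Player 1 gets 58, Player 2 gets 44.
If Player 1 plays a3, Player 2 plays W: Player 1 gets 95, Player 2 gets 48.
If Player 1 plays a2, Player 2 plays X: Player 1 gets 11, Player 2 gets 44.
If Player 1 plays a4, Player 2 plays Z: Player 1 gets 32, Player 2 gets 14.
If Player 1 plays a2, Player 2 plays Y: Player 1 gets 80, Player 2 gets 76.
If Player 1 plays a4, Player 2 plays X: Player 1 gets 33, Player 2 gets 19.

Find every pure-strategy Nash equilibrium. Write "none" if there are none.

Player 1 against W: payoffs 83, 11, 95, 50 → best response a3.
Player 1 against X: payoffs 29, 11, 54, 33 → best response a3.
Player 1 against Y: payoffs 74, 80, 87, 58 → best response a3.
Player 1 against Z: payoffs 71, 13, 21, 32 → best response a1.
Player 2 against a1: payoffs 21, 17, 67, 42 → best response Y.
Player 2 against a2: payoffs 19, 44, 76, 74 → best response Y.
Player 2 against a3: payoffs 48, 30, 80, 25 → best response Y.
Player 2 against a4: payoffs 88, 19, 44, 14 → best response W.
Mutual best responses: (a3, Y).

Pure NE: (a3, Y)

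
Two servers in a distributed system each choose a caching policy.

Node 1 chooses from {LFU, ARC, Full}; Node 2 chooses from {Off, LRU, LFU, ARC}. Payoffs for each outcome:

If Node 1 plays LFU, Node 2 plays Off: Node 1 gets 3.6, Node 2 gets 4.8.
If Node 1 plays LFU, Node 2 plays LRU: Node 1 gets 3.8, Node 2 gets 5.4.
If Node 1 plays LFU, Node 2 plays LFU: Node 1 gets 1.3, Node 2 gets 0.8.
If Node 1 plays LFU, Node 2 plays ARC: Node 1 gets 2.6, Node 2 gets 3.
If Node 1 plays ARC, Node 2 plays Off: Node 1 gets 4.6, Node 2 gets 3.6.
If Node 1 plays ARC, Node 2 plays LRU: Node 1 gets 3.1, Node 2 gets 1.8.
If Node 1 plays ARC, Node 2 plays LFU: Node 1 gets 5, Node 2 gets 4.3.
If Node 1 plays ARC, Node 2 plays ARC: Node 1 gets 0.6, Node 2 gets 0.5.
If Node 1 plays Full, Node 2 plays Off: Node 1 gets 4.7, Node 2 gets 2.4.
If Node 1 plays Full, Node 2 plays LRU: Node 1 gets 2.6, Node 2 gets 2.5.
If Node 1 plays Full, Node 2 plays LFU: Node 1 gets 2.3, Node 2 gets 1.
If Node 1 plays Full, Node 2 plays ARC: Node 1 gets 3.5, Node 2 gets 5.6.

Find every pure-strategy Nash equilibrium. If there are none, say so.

For each player, find the best response to each opponent profile; mutual best responses are the pure NE.
Node 1 against Off: payoffs 3.6, 4.6, 4.7 → best response Full.
Node 1 against LRU: payoffs 3.8, 3.1, 2.6 → best response LFU.
Node 1 against LFU: payoffs 1.3, 5, 2.3 → best response ARC.
Node 1 against ARC: payoffs 2.6, 0.6, 3.5 → best response Full.
Node 2 against LFU: payoffs 4.8, 5.4, 0.8, 3 → best response LRU.
Node 2 against ARC: payoffs 3.6, 1.8, 4.3, 0.5 → best response LFU.
Node 2 against Full: payoffs 2.4, 2.5, 1, 5.6 → best response ARC.
Mutual best responses: (LFU, LRU); (ARC, LFU); (Full, ARC).

The pure Nash equilibria are (LFU, LRU); (ARC, LFU); (Full, ARC).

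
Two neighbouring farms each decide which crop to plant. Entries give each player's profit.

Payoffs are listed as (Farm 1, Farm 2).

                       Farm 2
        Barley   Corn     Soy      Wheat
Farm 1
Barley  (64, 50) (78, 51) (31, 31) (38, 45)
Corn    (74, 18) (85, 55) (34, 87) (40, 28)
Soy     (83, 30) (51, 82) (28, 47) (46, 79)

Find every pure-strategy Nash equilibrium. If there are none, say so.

Mark each player's best response to every combination of opponents' strategies; a profile where every player is best-responding is a pure Nash equilibrium.
Farm 1 against Barley: payoffs 64, 74, 83 → best response Soy.
Farm 1 against Corn: payoffs 78, 85, 51 → best response Corn.
Farm 1 against Soy: payoffs 31, 34, 28 → best response Corn.
Farm 1 against Wheat: payoffs 38, 40, 46 → best response Soy.
Farm 2 against Barley: payoffs 50, 51, 31, 45 → best response Corn.
Farm 2 against Corn: payoffs 18, 55, 87, 28 → best response Soy.
Farm 2 against Soy: payoffs 30, 82, 47, 79 → best response Corn.
Mutual best responses: (Corn, Soy).

(Corn, Soy)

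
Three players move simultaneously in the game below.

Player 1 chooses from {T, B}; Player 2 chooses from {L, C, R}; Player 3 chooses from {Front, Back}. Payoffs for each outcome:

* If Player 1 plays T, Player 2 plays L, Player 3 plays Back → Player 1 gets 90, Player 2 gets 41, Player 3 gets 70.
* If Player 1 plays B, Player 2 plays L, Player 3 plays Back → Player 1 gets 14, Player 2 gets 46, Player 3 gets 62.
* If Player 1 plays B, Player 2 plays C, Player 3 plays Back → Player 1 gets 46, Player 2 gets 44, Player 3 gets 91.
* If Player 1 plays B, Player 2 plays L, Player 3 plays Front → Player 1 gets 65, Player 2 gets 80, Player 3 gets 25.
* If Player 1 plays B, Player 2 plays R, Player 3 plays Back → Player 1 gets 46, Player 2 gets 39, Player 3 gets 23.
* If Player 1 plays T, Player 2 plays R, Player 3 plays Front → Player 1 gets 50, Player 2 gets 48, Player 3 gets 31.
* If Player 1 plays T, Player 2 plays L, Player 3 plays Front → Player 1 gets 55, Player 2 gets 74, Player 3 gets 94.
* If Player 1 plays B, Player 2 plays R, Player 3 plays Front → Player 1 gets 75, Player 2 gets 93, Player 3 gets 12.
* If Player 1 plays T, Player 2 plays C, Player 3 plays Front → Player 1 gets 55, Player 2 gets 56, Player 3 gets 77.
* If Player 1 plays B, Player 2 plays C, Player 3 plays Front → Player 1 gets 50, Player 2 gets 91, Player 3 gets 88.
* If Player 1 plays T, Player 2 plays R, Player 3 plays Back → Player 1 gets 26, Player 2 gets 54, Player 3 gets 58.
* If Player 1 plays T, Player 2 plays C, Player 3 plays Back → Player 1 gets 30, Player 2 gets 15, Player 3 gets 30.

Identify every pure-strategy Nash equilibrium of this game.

(T, L, Front): Player 1 can switch to B (55 → 65). Not NE.
(T, L, Back): Player 2 can switch to R (41 → 54). Not NE.
(T, C, Front): Player 2 can switch to L (56 → 74). Not NE.
(T, C, Back): Player 1 can switch to B (30 → 46). Not NE.
(T, R, Front): Player 1 can switch to B (50 → 75). Not NE.
(T, R, Back): Player 1 can switch to B (26 → 46). Not NE.
(B, L, Front): Player 2 can switch to C (80 → 91). Not NE.
(B, L, Back): Player 1 can switch to T (14 → 90). Not NE.
(B, C, Front): Player 1 can switch to T (50 → 55). Not NE.
(B, C, Back): Player 2 can switch to L (44 → 46). Not NE.
(B, R, Front): Player 3 can switch to Back (12 → 23). Not NE.
(B, R, Back): Player 2 can switch to L (39 → 46). Not NE.

No pure-strategy Nash equilibrium.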